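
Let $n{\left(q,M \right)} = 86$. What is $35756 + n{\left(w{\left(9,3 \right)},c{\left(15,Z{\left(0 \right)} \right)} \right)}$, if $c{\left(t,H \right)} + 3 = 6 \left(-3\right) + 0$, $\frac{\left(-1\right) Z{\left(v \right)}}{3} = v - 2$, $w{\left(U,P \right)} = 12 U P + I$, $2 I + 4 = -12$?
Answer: $35842$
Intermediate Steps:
$I = -8$ ($I = -2 + \frac{1}{2} \left(-12\right) = -2 - 6 = -8$)
$w{\left(U,P \right)} = -8 + 12 P U$ ($w{\left(U,P \right)} = 12 U P - 8 = 12 P U - 8 = -8 + 12 P U$)
$Z{\left(v \right)} = 6 - 3 v$ ($Z{\left(v \right)} = - 3 \left(v - 2\right) = - 3 \left(-2 + v\right) = 6 - 3 v$)
$c{\left(t,H \right)} = -21$ ($c{\left(t,H \right)} = -3 + \left(6 \left(-3\right) + 0\right) = -3 + \left(-18 + 0\right) = -3 - 18 = -21$)
$35756 + n{\left(w{\left(9,3 \right)},c{\left(15,Z{\left(0 \right)} \right)} \right)} = 35756 + 86 = 35842$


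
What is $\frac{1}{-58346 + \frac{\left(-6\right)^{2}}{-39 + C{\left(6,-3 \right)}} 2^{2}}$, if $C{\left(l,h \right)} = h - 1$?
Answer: $- \frac{43}{2509022} \approx -1.7138 \cdot 10^{-5}$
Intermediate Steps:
$C{\left(l,h \right)} = -1 + h$
$\frac{1}{-58346 + \frac{\left(-6\right)^{2}}{-39 + C{\left(6,-3 \right)}} 2^{2}} = \frac{1}{-58346 + \frac{\left(-6\right)^{2}}{-39 - 4} \cdot 2^{2}} = \frac{1}{-58346 + \frac{1}{-39 - 4} \cdot 36 \cdot 4} = \frac{1}{-58346 + \frac{1}{-43} \cdot 36 \cdot 4} = \frac{1}{-58346 + \left(- \frac{1}{43}\right) 36 \cdot 4} = \frac{1}{-58346 - \frac{144}{43}} = \frac{1}{- \frac{2509022}{43}} = - \frac{43}{2509022}$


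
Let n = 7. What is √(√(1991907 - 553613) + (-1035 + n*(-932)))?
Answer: √(-7559 + √1438294) ≈ 79.748*I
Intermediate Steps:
√(√(1991907 - 553613) + (-1035 + n*(-932))) = √(√(1991907 - 553613) + (-1035 + 7*(-932))) = √(√1438294 + (-1035 - 6524)) = √(√1438294 - 7559) = √(-7559 + √1438294)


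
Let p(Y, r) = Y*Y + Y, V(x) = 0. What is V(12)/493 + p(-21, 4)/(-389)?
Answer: -420/389 ≈ -1.0797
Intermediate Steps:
p(Y, r) = Y + Y² (p(Y, r) = Y² + Y = Y + Y²)
V(12)/493 + p(-21, 4)/(-389) = 0/493 - 21*(1 - 21)/(-389) = 0*(1/493) - 21*(-20)*(-1/389) = 0 + 420*(-1/389) = 0 - 420/389 = -420/389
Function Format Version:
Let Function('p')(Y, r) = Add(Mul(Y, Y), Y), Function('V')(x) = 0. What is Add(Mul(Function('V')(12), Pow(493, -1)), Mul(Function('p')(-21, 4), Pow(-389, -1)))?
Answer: Rational(-420, 389) ≈ -1.0797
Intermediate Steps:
Function('p')(Y, r) = Add(Y, Pow(Y, 2)) (Function('p')(Y, r) = Add(Pow(Y, 2), Y) = Add(Y, Pow(Y, 2)))
Add(Mul(Function('V')(12), Pow(493, -1)), Mul(Function('p')(-21, 4), Pow(-389, -1))) = Add(Mul(0, Pow(493, -1)), Mul(Mul(-21, Add(1, -21)), Pow(-389, -1))) = Add(Mul(0, Rational(1, 493)), Mul(Mul(-21, -20), Rational(-1, 389))) = Add(0, Mul(420, Rational(-1, 389))) = Add(0, Rational(-420, 389)) = Rational(-420, 389)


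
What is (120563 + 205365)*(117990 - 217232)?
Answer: -32345746576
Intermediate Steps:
(120563 + 205365)*(117990 - 217232) = 325928*(-99242) = -32345746576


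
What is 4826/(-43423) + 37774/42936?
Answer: 716525633/932204964 ≈ 0.76863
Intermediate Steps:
4826/(-43423) + 37774/42936 = 4826*(-1/43423) + 37774*(1/42936) = -4826/43423 + 18887/21468 = 716525633/932204964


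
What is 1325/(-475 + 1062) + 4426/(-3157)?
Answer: 1584963/1853159 ≈ 0.85528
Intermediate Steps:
1325/(-475 + 1062) + 4426/(-3157) = 1325/587 + 4426*(-1/3157) = 1325*(1/587) - 4426/3157 = 1325/587 - 4426/3157 = 1584963/1853159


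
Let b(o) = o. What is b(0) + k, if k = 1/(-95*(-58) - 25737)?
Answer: -1/20227 ≈ -4.9439e-5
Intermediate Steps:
k = -1/20227 (k = 1/(5510 - 25737) = 1/(-20227) = -1/20227 ≈ -4.9439e-5)
b(0) + k = 0 - 1/20227 = -1/20227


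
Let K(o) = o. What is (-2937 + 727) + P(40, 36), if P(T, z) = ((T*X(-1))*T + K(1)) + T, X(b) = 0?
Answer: -2169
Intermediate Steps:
P(T, z) = 1 + T (P(T, z) = ((T*0)*T + 1) + T = (0*T + 1) + T = (0 + 1) + T = 1 + T)
(-2937 + 727) + P(40, 36) = (-2937 + 727) + (1 + 40) = -2210 + 41 = -2169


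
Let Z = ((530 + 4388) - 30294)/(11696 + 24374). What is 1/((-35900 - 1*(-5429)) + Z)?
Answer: -18035/549557173 ≈ -3.2817e-5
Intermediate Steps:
Z = -12688/18035 (Z = (4918 - 30294)/36070 = -25376*1/36070 = -12688/18035 ≈ -0.70352)
1/((-35900 - 1*(-5429)) + Z) = 1/((-35900 - 1*(-5429)) - 12688/18035) = 1/((-35900 + 5429) - 12688/18035) = 1/(-30471 - 12688/18035) = 1/(-549557173/18035) = -18035/549557173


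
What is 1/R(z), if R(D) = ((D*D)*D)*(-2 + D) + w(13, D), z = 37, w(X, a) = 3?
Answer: 1/1772858 ≈ 5.6406e-7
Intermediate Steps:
R(D) = 3 + D³*(-2 + D) (R(D) = ((D*D)*D)*(-2 + D) + 3 = (D²*D)*(-2 + D) + 3 = D³*(-2 + D) + 3 = 3 + D³*(-2 + D))
1/R(z) = 1/(3 + 37⁴ - 2*37³) = 1/(3 + 1874161 - 2*50653) = 1/(3 + 1874161 - 101306) = 1/1772858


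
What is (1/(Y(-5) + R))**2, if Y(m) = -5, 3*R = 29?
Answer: 9/196 ≈ 0.045918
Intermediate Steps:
R = 29/3 (R = (1/3)*29 = 29/3 ≈ 9.6667)
(1/(Y(-5) + R))**2 = (1/(-5 + 29/3))**2 = (1/(14/3))**2 = (3/14)**2 = 9/196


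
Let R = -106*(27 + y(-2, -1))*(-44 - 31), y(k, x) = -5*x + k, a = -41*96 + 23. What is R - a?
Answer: 242413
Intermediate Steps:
a = -3913 (a = -3936 + 23 = -3913)
y(k, x) = k - 5*x
R = 238500 (R = -106*(27 + (-2 - 5*(-1)))*(-44 - 31) = -106*(27 + (-2 + 5))*(-75) = -106*(27 + 3)*(-75) = -3180*(-75) = -106*(-2250) = 238500)
R - a = 238500 - 1*(-3913) = 238500 + 3913 = 242413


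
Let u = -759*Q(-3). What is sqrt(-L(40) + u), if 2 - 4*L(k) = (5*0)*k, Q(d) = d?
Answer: sqrt(9106)/2 ≈ 47.713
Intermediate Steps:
L(k) = 1/2 (L(k) = 1/2 - 5*0*k/4 = 1/2 - 0*k = 1/2 - 1/4*0 = 1/2 + 0 = 1/2)
u = 2277 (u = -759*(-3) = 2277)
sqrt(-L(40) + u) = sqrt(-1*1/2 + 2277) = sqrt(-1/2 + 2277) = sqrt(4553/2) = sqrt(9106)/2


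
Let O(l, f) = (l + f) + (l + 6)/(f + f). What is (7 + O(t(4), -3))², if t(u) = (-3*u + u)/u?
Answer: 16/9 ≈ 1.7778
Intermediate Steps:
t(u) = -2 (t(u) = (-2*u)/u = -2)
O(l, f) = f + l + (6 + l)/(2*f) (O(l, f) = (f + l) + (6 + l)/((2*f)) = (f + l) + (6 + l)*(1/(2*f)) = (f + l) + (6 + l)/(2*f) = f + l + (6 + l)/(2*f))
(7 + O(t(4), -3))² = (7 + (3 + (½)*(-2) - 3*(-3 - 2))/(-3))² = (7 - (3 - 1 - 3*(-5))/3)² = (7 - (3 - 1 + 15)/3)² = (7 - ⅓*17)² = (7 - 17/3)² = (4/3)² = 16/9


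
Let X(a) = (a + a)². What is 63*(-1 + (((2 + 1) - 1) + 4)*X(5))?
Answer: 37737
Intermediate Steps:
X(a) = 4*a² (X(a) = (2*a)² = 4*a²)
63*(-1 + (((2 + 1) - 1) + 4)*X(5)) = 63*(-1 + (((2 + 1) - 1) + 4)*(4*5²)) = 63*(-1 + ((3 - 1) + 4)*(4*25)) = 63*(-1 + (2 + 4)*100) = 63*(-1 + 6*100) = 63*(-1 + 600) = 63*599 = 37737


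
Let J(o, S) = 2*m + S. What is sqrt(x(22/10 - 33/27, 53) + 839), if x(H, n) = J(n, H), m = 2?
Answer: sqrt(189895)/15 ≈ 29.051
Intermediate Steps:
J(o, S) = 4 + S (J(o, S) = 2*2 + S = 4 + S)
x(H, n) = 4 + H
sqrt(x(22/10 - 33/27, 53) + 839) = sqrt((4 + (22/10 - 33/27)) + 839) = sqrt((4 + (22*(1/10) - 33*1/27)) + 839) = sqrt((4 + (11/5 - 11/9)) + 839) = sqrt((4 + 44/45) + 839) = sqrt(224/45 + 839) = sqrt(37979/45) = sqrt(189895)/15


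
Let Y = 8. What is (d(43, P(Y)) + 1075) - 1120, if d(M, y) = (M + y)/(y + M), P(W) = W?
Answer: -44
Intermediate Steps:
d(M, y) = 1 (d(M, y) = (M + y)/(M + y) = 1)
(d(43, P(Y)) + 1075) - 1120 = (1 + 1075) - 1120 = 1076 - 1120 = -44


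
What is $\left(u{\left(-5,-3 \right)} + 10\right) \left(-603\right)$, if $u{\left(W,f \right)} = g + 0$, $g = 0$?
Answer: $-6030$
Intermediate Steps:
$u{\left(W,f \right)} = 0$ ($u{\left(W,f \right)} = 0 + 0 = 0$)
$\left(u{\left(-5,-3 \right)} + 10\right) \left(-603\right) = \left(0 + 10\right) \left(-603\right) = 10 \left(-603\right) = -6030$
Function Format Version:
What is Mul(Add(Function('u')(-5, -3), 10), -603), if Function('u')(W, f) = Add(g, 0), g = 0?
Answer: -6030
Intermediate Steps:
Function('u')(W, f) = 0 (Function('u')(W, f) = Add(0, 0) = 0)
Mul(Add(Function('u')(-5, -3), 10), -603) = Mul(Add(0, 10), -603) = Mul(10, -603) = -6030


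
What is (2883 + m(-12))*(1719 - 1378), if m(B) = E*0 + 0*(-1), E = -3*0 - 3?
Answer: 983103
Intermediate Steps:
E = -3 (E = 0 - 3 = -3)
m(B) = 0 (m(B) = -3*0 + 0*(-1) = 0 + 0 = 0)
(2883 + m(-12))*(1719 - 1378) = (2883 + 0)*(1719 - 1378) = 2883*341 = 983103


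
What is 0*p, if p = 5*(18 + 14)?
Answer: 0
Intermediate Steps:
p = 160 (p = 5*32 = 160)
0*p = 0*160 = 0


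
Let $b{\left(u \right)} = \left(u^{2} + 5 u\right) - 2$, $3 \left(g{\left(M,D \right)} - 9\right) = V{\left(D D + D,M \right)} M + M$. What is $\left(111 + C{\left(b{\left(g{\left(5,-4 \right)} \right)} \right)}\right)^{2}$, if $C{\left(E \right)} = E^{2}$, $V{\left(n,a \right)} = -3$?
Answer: $\frac{81605634889}{6561} \approx 1.2438 \cdot 10^{7}$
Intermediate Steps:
$g{\left(M,D \right)} = 9 - \frac{2 M}{3}$ ($g{\left(M,D \right)} = 9 + \frac{- 3 M + M}{3} = 9 + \frac{\left(-2\right) M}{3} = 9 - \frac{2 M}{3}$)
$b{\left(u \right)} = -2 + u^{2} + 5 u$
$\left(111 + C{\left(b{\left(g{\left(5,-4 \right)} \right)} \right)}\right)^{2} = \left(111 + \left(-2 + \left(9 - \frac{10}{3}\right)^{2} + 5 \left(9 - \frac{10}{3}\right)\right)^{2}\right)^{2} = \left(111 + \left(-2 + \left(\frac{17}{3}\right)^{2} + 5 \cdot \frac{17}{3}\right)^{2}\right)^{2} = \left(111 + \left(-2 + \frac{289}{9} + \frac{85}{3}\right)^{2}\right)^{2} = \left(111 + \left(\frac{526}{9}\right)^{2}\right)^{2} = \left(111 + \frac{276676}{81}\right)^{2} = \left(\frac{285667}{81}\right)^{2} = \frac{81605634889}{6561}$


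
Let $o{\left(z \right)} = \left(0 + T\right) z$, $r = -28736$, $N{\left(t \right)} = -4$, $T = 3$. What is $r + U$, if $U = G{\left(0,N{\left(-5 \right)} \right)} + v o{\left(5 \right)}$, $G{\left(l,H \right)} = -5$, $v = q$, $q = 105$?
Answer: $-27166$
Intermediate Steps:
$v = 105$
$o{\left(z \right)} = 3 z$ ($o{\left(z \right)} = \left(0 + 3\right) z = 3 z$)
$U = 1570$ ($U = -5 + 105 \cdot 3 \cdot 5 = -5 + 105 \cdot 15 = -5 + 1575 = 1570$)
$r + U = -28736 + 1570 = -27166$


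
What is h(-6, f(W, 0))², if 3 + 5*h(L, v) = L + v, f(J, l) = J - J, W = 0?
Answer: 81/25 ≈ 3.2400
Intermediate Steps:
f(J, l) = 0
h(L, v) = -⅗ + L/5 + v/5 (h(L, v) = -⅗ + (L + v)/5 = -⅗ + (L/5 + v/5) = -⅗ + L/5 + v/5)
h(-6, f(W, 0))² = (-⅗ + (⅕)*(-6) + (⅕)*0)² = (-⅗ - 6/5 + 0)² = (-9/5)² = 81/25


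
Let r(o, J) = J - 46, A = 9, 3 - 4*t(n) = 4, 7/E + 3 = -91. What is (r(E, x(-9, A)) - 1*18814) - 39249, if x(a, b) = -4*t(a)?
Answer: -58108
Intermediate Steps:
E = -7/94 (E = 7/(-3 - 91) = 7/(-94) = 7*(-1/94) = -7/94 ≈ -0.074468)
t(n) = -1/4 (t(n) = 3/4 - 1/4*4 = 3/4 - 1 = -1/4)
x(a, b) = 1 (x(a, b) = -4*(-1/4) = 1)
r(o, J) = -46 + J
(r(E, x(-9, A)) - 1*18814) - 39249 = ((-46 + 1) - 1*18814) - 39249 = (-45 - 18814) - 39249 = -18859 - 39249 = -58108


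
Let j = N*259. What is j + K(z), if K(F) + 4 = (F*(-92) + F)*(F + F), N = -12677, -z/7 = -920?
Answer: -7551478547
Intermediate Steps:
z = 6440 (z = -7*(-920) = 6440)
K(F) = -4 - 182*F² (K(F) = -4 + (F*(-92) + F)*(F + F) = -4 + (-92*F + F)*(2*F) = -4 + (-91*F)*(2*F) = -4 - 182*F²)
j = -3283343 (j = -12677*259 = -3283343)
j + K(z) = -3283343 + (-4 - 182*6440²) = -3283343 + (-4 - 182*41473600) = -3283343 + (-4 - 7548195200) = -3283343 - 7548195204 = -7551478547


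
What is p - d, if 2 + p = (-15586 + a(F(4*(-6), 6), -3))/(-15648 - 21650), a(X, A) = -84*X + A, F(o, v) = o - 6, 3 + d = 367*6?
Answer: -82079829/37298 ≈ -2200.6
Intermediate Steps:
d = 2199 (d = -3 + 367*6 = -3 + 2202 = 2199)
F(o, v) = -6 + o
a(X, A) = A - 84*X
p = -61527/37298 (p = -2 + (-15586 + (-3 - 84*(-6 + 4*(-6))))/(-15648 - 21650) = -2 + (-15586 + (-3 - 84*(-6 - 24)))/(-37298) = -2 + (-15586 + (-3 - 84*(-30)))*(-1/37298) = -2 + (-15586 + (-3 + 2520))*(-1/37298) = -2 + (-15586 + 2517)*(-1/37298) = -2 - 13069*(-1/37298) = -2 + 13069/37298 = -61527/37298 ≈ -1.6496)
p - d = -61527/37298 - 1*2199 = -61527/37298 - 2199 = -82079829/37298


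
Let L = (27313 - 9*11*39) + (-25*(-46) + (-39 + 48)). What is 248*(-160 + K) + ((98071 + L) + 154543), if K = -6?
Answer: 236057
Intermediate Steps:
L = 24611 (L = (27313 - 99*39) + (1150 + 9) = (27313 - 3861) + 1159 = 23452 + 1159 = 24611)
248*(-160 + K) + ((98071 + L) + 154543) = 248*(-160 - 6) + ((98071 + 24611) + 154543) = 248*(-166) + (122682 + 154543) = -41168 + 277225 = 236057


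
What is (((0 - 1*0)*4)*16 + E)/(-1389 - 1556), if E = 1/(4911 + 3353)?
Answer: -1/24337480 ≈ -4.1089e-8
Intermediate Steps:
E = 1/8264 ≈ 0.00012101
(((0 - 1*0)*4)*16 + E)/(-1389 - 1556) = (((0 - 1*0)*4)*16 + 1/8264)/(-1389 - 1556) = (((0 + 0)*4)*16 + 1/8264)/(-2945) = ((0*4)*16 + 1/8264)*(-1/2945) = (0*16 + 1/8264)*(-1/2945) = (0 + 1/8264)*(-1/2945) = (1/8264)*(-1/2945) = -1/24337480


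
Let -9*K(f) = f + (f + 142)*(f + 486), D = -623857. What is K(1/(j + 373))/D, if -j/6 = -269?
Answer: 90824096284/7389278603499 ≈ 0.012291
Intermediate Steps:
j = 1614 (j = -6*(-269) = 1614)
K(f) = -f/9 - (142 + f)*(486 + f)/9 (K(f) = -(f + (f + 142)*(f + 486))/9 = -(f + (142 + f)*(486 + f))/9 = -f/9 - (142 + f)*(486 + f)/9)
K(1/(j + 373))/D = (-7668 - 629/(9*(1614 + 373)) - 1/(9*(1614 + 373)²))/(-623857) = (-7668 - 629/9/1987 - (1/1987)²/9)*(-1/623857) = (-7668 - 629/9*1/1987 - (1/1987)²/9)*(-1/623857) = (-7668 - 629/17883 - ⅑*1/3948169)*(-1/623857) = (-7668 - 629/17883 - 1/35533521)*(-1/623857) = -90824096284/11844507*(-1/623857) = 90824096284/7389278603499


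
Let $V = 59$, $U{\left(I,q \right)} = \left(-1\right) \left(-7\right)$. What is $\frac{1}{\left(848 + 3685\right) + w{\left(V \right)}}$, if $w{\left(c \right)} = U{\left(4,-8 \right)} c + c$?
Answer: $\frac{1}{5005} \approx 0.0001998$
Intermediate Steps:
$U{\left(I,q \right)} = 7$
$w{\left(c \right)} = 8 c$ ($w{\left(c \right)} = 7 c + c = 8 c$)
$\frac{1}{\left(848 + 3685\right) + w{\left(V \right)}} = \frac{1}{\left(848 + 3685\right) + 8 \cdot 59} = \frac{1}{4533 + 472} = \frac{1}{5005}$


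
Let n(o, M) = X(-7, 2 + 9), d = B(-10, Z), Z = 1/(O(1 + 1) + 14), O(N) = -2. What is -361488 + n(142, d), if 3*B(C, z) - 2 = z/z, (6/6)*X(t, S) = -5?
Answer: -361493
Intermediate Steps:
Z = 1/12 (Z = 1/(-2 + 14) = 1/12 ≈ 0.083333)
X(t, S) = -5
B(C, z) = 1 (B(C, z) = 2/3 + (z/z)/3 = 2/3 + (1/3)*1 = 2/3 + 1/3 = 1)
d = 1
n(o, M) = -5
-361488 + n(142, d) = -361488 - 5 = -361493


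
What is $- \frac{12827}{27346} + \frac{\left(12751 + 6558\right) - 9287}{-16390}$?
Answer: $- \frac{22013461}{20372770} \approx -1.0805$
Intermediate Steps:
$- \frac{12827}{27346} + \frac{\left(12751 + 6558\right) - 9287}{-16390} = \left(-12827\right) \frac{1}{27346} + \left(19309 - 9287\right) \left(- \frac{1}{16390}\right) = - \frac{12827}{27346} + 10022 \left(- \frac{1}{16390}\right) = - \frac{12827}{27346} - \frac{5011}{8195} = - \frac{22013461}{20372770}$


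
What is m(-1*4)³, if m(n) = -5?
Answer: -125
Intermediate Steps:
m(-1*4)³ = (-5)³ = -125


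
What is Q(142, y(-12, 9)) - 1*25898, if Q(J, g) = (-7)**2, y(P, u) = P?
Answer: -25849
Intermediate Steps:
Q(J, g) = 49
Q(142, y(-12, 9)) - 1*25898 = 49 - 1*25898 = 49 - 25898 = -25849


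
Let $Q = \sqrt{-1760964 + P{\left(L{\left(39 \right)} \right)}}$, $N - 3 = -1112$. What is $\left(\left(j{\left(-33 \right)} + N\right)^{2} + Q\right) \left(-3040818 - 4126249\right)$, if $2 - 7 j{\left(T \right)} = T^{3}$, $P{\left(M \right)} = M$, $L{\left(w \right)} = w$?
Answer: $- \frac{5689841147419392}{49} - 35835335 i \sqrt{70437} \approx -1.1612 \cdot 10^{14} - 9.5107 \cdot 10^{9} i$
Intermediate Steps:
$j{\left(T \right)} = \frac{2}{7} - \frac{T^{3}}{7}$
$N = -1109$ ($N = 3 - 1112 = -1109$)
$Q = 5 i \sqrt{70437}$ ($Q = \sqrt{-1760964 + 39} = \sqrt{-1760925} = 5 i \sqrt{70437} \approx 1327.0 i$)
$\left(\left(j{\left(-33 \right)} + N\right)^{2} + Q\right) \left(-3040818 - 4126249\right) = \left(\left(\left(\frac{2}{7} - \frac{\left(-33\right)^{3}}{7}\right) - 1109\right)^{2} + 5 i \sqrt{70437}\right) \left(-3040818 - 4126249\right) = \left(\left(\left(\frac{2}{7} - - \frac{35937}{7}\right) - 1109\right)^{2} + 5 i \sqrt{70437}\right) \left(-7167067\right) = \left(\left(\left(\frac{2}{7} + \frac{35937}{7}\right) - 1109\right)^{2} + 5 i \sqrt{70437}\right) \left(-7167067\right) = \left(\left(\frac{35939}{7} - 1109\right)^{2} + 5 i \sqrt{70437}\right) \left(-7167067\right) = \left(\left(\frac{28176}{7}\right)^{2} + 5 i \sqrt{70437}\right) \left(-7167067\right) = \left(\frac{793886976}{49} + 5 i \sqrt{70437}\right) \left(-7167067\right) = - \frac{5689841147419392}{49} - 35835335 i \sqrt{70437}$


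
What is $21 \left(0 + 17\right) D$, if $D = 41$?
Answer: $14637$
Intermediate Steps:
$21 \left(0 + 17\right) D = 21 \left(0 + 17\right) 41 = 21 \cdot 17 \cdot 41 = 357 \cdot 41 = 14637$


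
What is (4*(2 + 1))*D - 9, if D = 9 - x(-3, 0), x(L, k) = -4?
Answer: 147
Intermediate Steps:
D = 13 (D = 9 - 1*(-4) = 9 + 4 = 13)
(4*(2 + 1))*D - 9 = (4*(2 + 1))*13 - 9 = (4*3)*13 - 9 = 12*13 - 9 = 156 - 9 = 147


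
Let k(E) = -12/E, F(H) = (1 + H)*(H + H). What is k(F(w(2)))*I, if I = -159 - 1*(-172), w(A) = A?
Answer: -13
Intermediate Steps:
I = 13 (I = -159 + 172 = 13)
F(H) = 2*H*(1 + H) (F(H) = (1 + H)*(2*H) = 2*H*(1 + H))
k(F(w(2)))*I = -12*1/(4*(1 + 2))*13 = -12/(2*2*3)*13 = -12/12*13 = -12*1/12*13 = -1*13 = -13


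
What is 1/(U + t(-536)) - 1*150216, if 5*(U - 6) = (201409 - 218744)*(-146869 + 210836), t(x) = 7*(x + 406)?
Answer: -33314077240489/221774493 ≈ -1.5022e+5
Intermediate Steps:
t(x) = 2842 + 7*x (t(x) = 7*(406 + x) = 2842 + 7*x)
U = -221773583 (U = 6 + ((201409 - 218744)*(-146869 + 210836))/5 = 6 + (-17335*63967)/5 = 6 + (1/5)*(-1108867945) = 6 - 221773589 = -221773583)
1/(U + t(-536)) - 1*150216 = 1/(-221773583 + (2842 + 7*(-536))) - 1*150216 = 1/(-221773583 + (2842 - 3752)) - 150216 = 1/(-221773583 - 910) - 150216 = 1/(-221774493) - 150216 = -1/221774493 - 150216 = -33314077240489/221774493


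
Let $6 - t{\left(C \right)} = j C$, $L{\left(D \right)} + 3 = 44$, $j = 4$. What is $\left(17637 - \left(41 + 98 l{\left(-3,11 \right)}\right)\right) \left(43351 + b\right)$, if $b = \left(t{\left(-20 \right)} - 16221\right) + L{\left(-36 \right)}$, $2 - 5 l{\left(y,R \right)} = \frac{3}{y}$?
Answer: $\frac{2390057302}{5} \approx 4.7801 \cdot 10^{8}$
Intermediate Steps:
$L{\left(D \right)} = 41$ ($L{\left(D \right)} = -3 + 44 = 41$)
$t{\left(C \right)} = 6 - 4 C$
$l{\left(y,R \right)} = \frac{2}{5} - \frac{3}{5 y}$ ($l{\left(y,R \right)} = \frac{2}{5} - \frac{3 \frac{1}{y}}{5} = \frac{2}{5} - \frac{3}{5 y}$)
$b = -16094$ ($b = \left(\left(6 - -80\right) - 16221\right) + 41 = \left(\left(6 + 80\right) - 16221\right) + 41 = \left(86 - 16221\right) + 41 = -16135 + 41 = -16094$)
$\left(17637 - \left(41 + 98 l{\left(-3,11 \right)}\right)\right) \left(43351 + b\right) = \left(17637 - \left(41 + 98 \frac{-3 + 2 \left(-3\right)}{5 \left(-3\right)}\right)\right) \left(43351 - 16094\right) = \left(17637 - \left(41 + 98 \cdot \frac{1}{5} \left(- \frac{1}{3}\right) \left(-3 - 6\right)\right)\right) 27257 = \left(17637 - \left(41 + 98 \cdot \frac{1}{5} \left(- \frac{1}{3}\right) \left(-9\right)\right)\right) 27257 = \left(17637 - \frac{499}{5}\right) 27257 = \frac{87686}{5} \cdot 27257 = \frac{2390057302}{5}$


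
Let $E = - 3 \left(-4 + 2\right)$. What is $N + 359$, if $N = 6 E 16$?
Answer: $935$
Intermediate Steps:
$E = 6$ ($E = \left(-3\right) \left(-2\right) = 6$)
$N = 576$ ($N = 6 \cdot 6 \cdot 16 = 36 \cdot 16 = 576$)
$N + 359 = 576 + 359 = 935$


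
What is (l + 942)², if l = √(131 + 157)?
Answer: 887652 + 22608*√2 ≈ 9.1963e+5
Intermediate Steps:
l = 12*√2 (l = √288 = 12*√2 ≈ 16.971)
(l + 942)² = (12*√2 + 942)² = (942 + 12*√2)²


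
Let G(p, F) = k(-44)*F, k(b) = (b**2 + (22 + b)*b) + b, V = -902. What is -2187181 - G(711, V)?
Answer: 392539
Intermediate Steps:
k(b) = b + b**2 + b*(22 + b) (k(b) = (b**2 + b*(22 + b)) + b = b + b**2 + b*(22 + b))
G(p, F) = 2860*F (G(p, F) = (-44*(23 + 2*(-44)))*F = (-44*(23 - 88))*F = (-44*(-65))*F = 2860*F)
-2187181 - G(711, V) = -2187181 - 2860*(-902) = -2187181 - 1*(-2579720) = -2187181 + 2579720 = 392539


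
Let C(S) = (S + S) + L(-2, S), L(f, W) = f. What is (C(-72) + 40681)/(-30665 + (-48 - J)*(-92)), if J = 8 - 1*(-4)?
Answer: -8107/5029 ≈ -1.6120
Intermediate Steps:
J = 12 (J = 8 + 4 = 12)
C(S) = -2 + 2*S (C(S) = (S + S) - 2 = 2*S - 2 = -2 + 2*S)
(C(-72) + 40681)/(-30665 + (-48 - J)*(-92)) = ((-2 + 2*(-72)) + 40681)/(-30665 + (-48 - 1*12)*(-92)) = ((-2 - 144) + 40681)/(-30665 + (-48 - 12)*(-92)) = (-146 + 40681)/(-30665 - 60*(-92)) = 40535/(-30665 + 5520) = 40535/(-25145) = 40535*(-1/25145) = -8107/5029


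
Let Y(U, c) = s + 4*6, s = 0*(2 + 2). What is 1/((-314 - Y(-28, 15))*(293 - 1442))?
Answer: 1/388362 ≈ 2.5749e-6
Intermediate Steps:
s = 0 (s = 0*4 = 0)
Y(U, c) = 24 (Y(U, c) = 0 + 4*6 = 0 + 24 = 24)
1/((-314 - Y(-28, 15))*(293 - 1442)) = 1/((-314 - 1*24)*(293 - 1442)) = 1/((-314 - 24)*(-1149)) = 1/(-338*(-1149)) = 1/388362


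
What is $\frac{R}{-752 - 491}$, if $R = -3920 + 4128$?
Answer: $- \frac{208}{1243} \approx -0.16734$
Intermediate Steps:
$R = 208$
$\frac{R}{-752 - 491} = \frac{208}{-752 - 491} = \frac{208}{-1243} = 208 \left(- \frac{1}{1243}\right) = - \frac{208}{1243}$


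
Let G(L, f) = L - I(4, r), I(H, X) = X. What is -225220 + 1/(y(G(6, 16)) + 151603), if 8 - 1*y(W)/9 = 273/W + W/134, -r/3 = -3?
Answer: -4602195703926/20434223 ≈ -2.2522e+5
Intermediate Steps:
r = 9 (r = -3*(-3) = 9)
G(L, f) = -9 + L (G(L, f) = L - 1*9 = L - 9 = -9 + L)
y(W) = 72 - 2457/W - 9*W/134 (y(W) = 72 - 9*(273/W + W/134) = 72 + (-2457/W - 9*W/134) = 72 - 2457/W - 9*W/134)
-225220 + 1/(y(G(6, 16)) + 151603) = -225220 + 1/((72 - 2457/(-9 + 6) - 9*(-9 + 6)/134) + 151603) = -225220 + 1/((72 - 2457/(-3) - 9/134*(-3)) + 151603) = -225220 + 1/((72 - 2457*(-⅓) + 27/134) + 151603) = -225220 + 1/((72 + 819 + 27/134) + 151603) = -225220 + 1/(119421/134 + 151603) = -225220 + 1/(20434223/134) = -225220 + 134/20434223 = -4602195703926/20434223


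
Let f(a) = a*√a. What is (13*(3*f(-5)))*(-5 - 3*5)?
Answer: 3900*I*√5 ≈ 8720.7*I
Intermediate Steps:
f(a) = a^(3/2)
(13*(3*f(-5)))*(-5 - 3*5) = (13*(3*(-5)^(3/2)))*(-5 - 3*5) = (13*(3*(-5*I*√5)))*(-5 - 15) = (13*(-15*I*√5))*(-20) = -195*I*√5*(-20) = 3900*I*√5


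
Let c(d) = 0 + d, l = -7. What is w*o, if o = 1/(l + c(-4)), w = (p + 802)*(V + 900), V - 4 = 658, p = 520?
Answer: -187724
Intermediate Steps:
c(d) = d
V = 662 (V = 4 + 658 = 662)
w = 2064964 (w = (520 + 802)*(662 + 900) = 1322*1562 = 2064964)
o = -1/11 (o = 1/(-7 - 4) = 1/(-11) = -1/11 ≈ -0.090909)
w*o = 2064964*(-1/11) = -187724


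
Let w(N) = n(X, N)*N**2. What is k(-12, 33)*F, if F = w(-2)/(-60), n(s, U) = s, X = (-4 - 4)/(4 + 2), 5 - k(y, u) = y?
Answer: 68/45 ≈ 1.5111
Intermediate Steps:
k(y, u) = 5 - y
X = -4/3 (X = -8/6 = -8*1/6 = -4/3 ≈ -1.3333)
w(N) = -4*N**2/3
F = 4/45 (F = -4/3*(-2)**2/(-60) = -4/3*4*(-1/60) = -16/3*(-1/60) = 4/45 ≈ 0.088889)
k(-12, 33)*F = (5 - 1*(-12))*(4/45) = (5 + 12)*(4/45) = 17*(4/45) = 68/45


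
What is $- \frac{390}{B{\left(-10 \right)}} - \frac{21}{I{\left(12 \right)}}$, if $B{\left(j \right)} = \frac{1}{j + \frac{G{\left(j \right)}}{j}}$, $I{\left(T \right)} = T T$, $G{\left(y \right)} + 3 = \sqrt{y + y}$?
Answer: $\frac{181577}{48} + 78 i \sqrt{5} \approx 3782.9 + 174.41 i$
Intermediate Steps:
$G{\left(y \right)} = -3 + \sqrt{2} \sqrt{y}$ ($G{\left(y \right)} = -3 + \sqrt{y + y} = -3 + \sqrt{2 y} = -3 + \sqrt{2} \sqrt{y}$)
$I{\left(T \right)} = T^{2}$
$B{\left(j \right)} = \frac{1}{j + \frac{-3 + \sqrt{2} \sqrt{j}}{j}}$
$- \frac{390}{B{\left(-10 \right)}} - \frac{21}{I{\left(12 \right)}} = - \frac{390}{\left(-10\right) \frac{1}{-3 + \left(-10\right)^{2} + \sqrt{2} \sqrt{-10}}} - \frac{21}{12^{2}} = - \frac{390}{\left(-10\right) \frac{1}{-3 + 100 + \sqrt{2} i \sqrt{10}}} - \frac{21}{144} = - \frac{390}{\left(-10\right) \frac{1}{-3 + 100 + 2 i \sqrt{5}}} - \frac{7}{48} = - \frac{390}{\left(-10\right) \frac{1}{97 + 2 i \sqrt{5}}} - \frac{7}{48} = - 390 \left(- \frac{97}{10} - \frac{i \sqrt{5}}{5}\right) - \frac{7}{48} = \left(3783 + 78 i \sqrt{5}\right) - \frac{7}{48} = \frac{181577}{48} + 78 i \sqrt{5}$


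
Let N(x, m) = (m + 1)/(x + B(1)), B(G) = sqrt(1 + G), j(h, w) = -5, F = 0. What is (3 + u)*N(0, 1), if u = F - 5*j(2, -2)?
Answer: 28*sqrt(2) ≈ 39.598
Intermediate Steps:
u = 25 (u = 0 - 5*(-5) = 0 + 25 = 25)
N(x, m) = (1 + m)/(x + sqrt(2)) (N(x, m) = (m + 1)/(x + sqrt(1 + 1)) = (1 + m)/(x + sqrt(2)))
(3 + u)*N(0, 1) = (3 + 25)*((1 + 1)/(0 + sqrt(2))) = 28*(2/sqrt(2)) = 28*((sqrt(2)/2)*2) = 28*sqrt(2)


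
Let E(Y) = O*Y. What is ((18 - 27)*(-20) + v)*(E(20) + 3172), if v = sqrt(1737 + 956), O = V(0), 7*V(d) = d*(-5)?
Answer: 570960 + 3172*sqrt(2693) ≈ 7.3557e+5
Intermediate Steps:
V(d) = -5*d/7 (V(d) = (d*(-5))/7 = (-5*d)/7 = -5*d/7)
O = 0 (O = -5/7*0 = 0)
v = sqrt(2693) ≈ 51.894
E(Y) = 0 (E(Y) = 0*Y = 0)
((18 - 27)*(-20) + v)*(E(20) + 3172) = ((18 - 27)*(-20) + sqrt(2693))*(0 + 3172) = (-9*(-20) + sqrt(2693))*3172 = (180 + sqrt(2693))*3172 = 570960 + 3172*sqrt(2693)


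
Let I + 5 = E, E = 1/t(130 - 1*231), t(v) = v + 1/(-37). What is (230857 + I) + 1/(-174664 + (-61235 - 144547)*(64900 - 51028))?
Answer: 1231731251196573007/5335588619592 ≈ 2.3085e+5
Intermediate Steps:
t(v) = -1/37 + v (t(v) = v - 1/37 = -1/37 + v)
E = -37/3738 (E = 1/(-1/37 + (130 - 1*231)) = 1/(-1/37 + (130 - 231)) = 1/(-1/37 - 101) = 1/(-3738/37) = -37/3738 ≈ -0.0098983)
I = -18727/3738 (I = -5 - 37/3738 = -18727/3738 ≈ -5.0099)
(230857 + I) + 1/(-174664 + (-61235 - 144547)*(64900 - 51028)) = (230857 - 18727/3738) + 1/(-174664 + (-61235 - 144547)*(64900 - 51028)) = 862924739/3738 + 1/(-174664 - 205782*13872) = 862924739/3738 + 1/(-174664 - 2854607904) = 862924739/3738 + 1/(-2854782568) = 862924739/3738 - 1/2854782568 = 1231731251196573007/5335588619592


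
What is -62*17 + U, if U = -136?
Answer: -1190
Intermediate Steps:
-62*17 + U = -62*17 - 136 = -1054 - 136 = -1190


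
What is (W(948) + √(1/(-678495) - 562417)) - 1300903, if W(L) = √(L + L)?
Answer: -1300903 + 2*√474 + 4*I*√16181983723352745/678495 ≈ -1.3009e+6 + 749.94*I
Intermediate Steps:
W(L) = √2*√L (W(L) = √(2*L) = √2*√L)
(W(948) + √(1/(-678495) - 562417)) - 1300903 = (√2*√948 + √(1/(-678495) - 562417)) - 1300903 = (√2*(2*√237) + √(-1/678495 - 562417)) - 1300903 = (2*√474 + √(-381597122416/678495)) - 1300903 = (2*√474 + 4*I*√16181983723352745/678495) - 1300903 = -1300903 + 2*√474 + 4*I*√16181983723352745/678495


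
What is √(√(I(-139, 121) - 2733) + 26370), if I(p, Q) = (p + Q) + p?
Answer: √(26370 + 17*I*√10) ≈ 162.39 + 0.166*I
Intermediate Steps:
I(p, Q) = Q + 2*p (I(p, Q) = (Q + p) + p = Q + 2*p)
√(√(I(-139, 121) - 2733) + 26370) = √(√((121 + 2*(-139)) - 2733) + 26370) = √(√((121 - 278) - 2733) + 26370) = √(√(-157 - 2733) + 26370) = √(√(-2890) + 26370) = √(17*I*√10 + 26370) = √(26370 + 17*I*√10)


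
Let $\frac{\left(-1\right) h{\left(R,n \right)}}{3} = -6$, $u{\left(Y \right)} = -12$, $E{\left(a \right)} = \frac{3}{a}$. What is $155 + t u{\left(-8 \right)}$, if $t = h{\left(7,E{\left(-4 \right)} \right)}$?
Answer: $-61$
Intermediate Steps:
$h{\left(R,n \right)} = 18$ ($h{\left(R,n \right)} = \left(-3\right) \left(-6\right) = 18$)
$t = 18$
$155 + t u{\left(-8 \right)} = 155 + 18 \left(-12\right) = 155 - 216 = -61$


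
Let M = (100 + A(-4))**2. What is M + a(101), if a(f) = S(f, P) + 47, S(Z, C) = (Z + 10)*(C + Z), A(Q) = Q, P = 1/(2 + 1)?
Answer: 20511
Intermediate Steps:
P = 1/3 ≈ 0.33333
S(Z, C) = (10 + Z)*(C + Z)
M = 9216 (M = (100 - 4)**2 = 96**2 = 9216)
a(f) = 151/3 + f**2 + 31*f/3 (a(f) = (f**2 + 10*(1/3) + 10*f + f/3) + 47 = (f**2 + 10/3 + 10*f + f/3) + 47 = (10/3 + f**2 + 31*f/3) + 47 = 151/3 + f**2 + 31*f/3)
M + a(101) = 9216 + (151/3 + 101**2 + (31/3)*101) = 9216 + (151/3 + 10201 + 3131/3) = 9216 + 11295 = 20511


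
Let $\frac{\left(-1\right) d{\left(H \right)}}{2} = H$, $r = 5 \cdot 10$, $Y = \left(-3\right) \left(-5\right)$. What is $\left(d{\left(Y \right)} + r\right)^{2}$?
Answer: $400$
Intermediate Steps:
$Y = 15$
$r = 50$
$d{\left(H \right)} = - 2 H$
$\left(d{\left(Y \right)} + r\right)^{2} = \left(\left(-2\right) 15 + 50\right)^{2} = \left(-30 + 50\right)^{2} = 20^{2} = 400$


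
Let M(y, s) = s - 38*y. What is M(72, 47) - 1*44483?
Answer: -47172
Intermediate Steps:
M(y, s) = s - 38*y
M(72, 47) - 1*44483 = (47 - 38*72) - 1*44483 = (47 - 2736) - 44483 = -2689 - 44483 = -47172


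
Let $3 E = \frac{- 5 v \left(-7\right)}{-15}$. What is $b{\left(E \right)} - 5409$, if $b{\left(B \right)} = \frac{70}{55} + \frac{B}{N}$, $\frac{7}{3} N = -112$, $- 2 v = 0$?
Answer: $- \frac{59485}{11} \approx -5407.7$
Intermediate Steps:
$v = 0$ ($v = \left(- \frac{1}{2}\right) 0 = 0$)
$E = 0$ ($E = \frac{\left(-5\right) 0 \left(-7\right) \frac{1}{-15}}{3} = \frac{0 \left(-7\right) \left(- \frac{1}{15}\right)}{3} = \frac{0 \left(- \frac{1}{15}\right)}{3} = \frac{1}{3} \cdot 0 = 0$)
$N = -48$ ($N = \frac{3}{7} \left(-112\right) = -48$)
$b{\left(B \right)} = \frac{14}{11} - \frac{B}{48}$ ($b{\left(B \right)} = \frac{70}{55} + \frac{B}{-48} = 70 \cdot \frac{1}{55} + B \left(- \frac{1}{48}\right) = \frac{14}{11} - \frac{B}{48}$)
$b{\left(E \right)} - 5409 = \left(\frac{14}{11} - 0\right) - 5409 = \left(\frac{14}{11} + 0\right) - 5409 = \frac{14}{11} - 5409 = - \frac{59485}{11}$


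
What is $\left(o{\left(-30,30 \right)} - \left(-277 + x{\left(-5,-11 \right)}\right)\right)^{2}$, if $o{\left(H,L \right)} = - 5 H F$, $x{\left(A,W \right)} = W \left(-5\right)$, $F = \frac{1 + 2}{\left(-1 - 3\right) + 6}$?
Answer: $199809$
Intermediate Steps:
$F = \frac{3}{2}$ ($F = \frac{3}{-4 + 6} = \frac{3}{2} \approx 1.5$)
$x{\left(A,W \right)} = - 5 W$
$o{\left(H,L \right)} = - \frac{15 H}{2}$ ($o{\left(H,L \right)} = - 5 H \frac{3}{2} = - \frac{15 H}{2}$)
$\left(o{\left(-30,30 \right)} - \left(-277 + x{\left(-5,-11 \right)}\right)\right)^{2} = \left(\left(- \frac{15}{2}\right) \left(-30\right) + \left(277 - \left(-5\right) \left(-11\right)\right)\right)^{2} = \left(225 + \left(277 - 55\right)\right)^{2} = \left(225 + 222\right)^{2} = 447^{2} = 199809$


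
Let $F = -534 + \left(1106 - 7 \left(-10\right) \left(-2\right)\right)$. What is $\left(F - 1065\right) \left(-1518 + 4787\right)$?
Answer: $-2069277$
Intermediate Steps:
$F = 432$ ($F = -534 + \left(1106 - \left(-70\right) \left(-2\right)\right) = -534 + \left(1106 - 140\right) = -534 + 966 = 432$)
$\left(F - 1065\right) \left(-1518 + 4787\right) = \left(432 - 1065\right) \left(-1518 + 4787\right) = \left(-633\right) 3269 = -2069277$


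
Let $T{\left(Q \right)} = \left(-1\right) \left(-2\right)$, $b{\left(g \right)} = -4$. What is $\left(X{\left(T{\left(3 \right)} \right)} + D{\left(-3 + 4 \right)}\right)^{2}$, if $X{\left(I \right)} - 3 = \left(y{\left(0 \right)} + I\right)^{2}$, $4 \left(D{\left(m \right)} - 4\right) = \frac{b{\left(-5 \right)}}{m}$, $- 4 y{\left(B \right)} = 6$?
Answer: $\frac{625}{16} \approx 39.063$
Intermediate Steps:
$y{\left(B \right)} = - \frac{3}{2}$ ($y{\left(B \right)} = \left(- \frac{1}{4}\right) 6 = - \frac{3}{2}$)
$D{\left(m \right)} = 4 - \frac{1}{m}$ ($D{\left(m \right)} = 4 + \frac{\left(-4\right) \frac{1}{m}}{4} = 4 - \frac{1}{m}$)
$T{\left(Q \right)} = 2$
$X{\left(I \right)} = 3 + \left(- \frac{3}{2} + I\right)^{2}$
$\left(X{\left(T{\left(3 \right)} \right)} + D{\left(-3 + 4 \right)}\right)^{2} = \left(\left(3 + \frac{\left(-3 + 2 \cdot 2\right)^{2}}{4}\right) + \left(4 - \frac{1}{-3 + 4}\right)\right)^{2} = \left(\left(3 + \frac{\left(-3 + 4\right)^{2}}{4}\right) + \left(4 - 1^{-1}\right)\right)^{2} = \left(\left(3 + \frac{1^{2}}{4}\right) + \left(4 - 1\right)\right)^{2} = \left(\left(3 + \frac{1}{4} \cdot 1\right) + \left(4 - 1\right)\right)^{2} = \left(\left(3 + \frac{1}{4}\right) + 3\right)^{2} = \left(\frac{13}{4} + 3\right)^{2} = \left(\frac{25}{4}\right)^{2} = \frac{625}{16}$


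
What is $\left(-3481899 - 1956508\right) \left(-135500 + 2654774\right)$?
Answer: $-13700837356518$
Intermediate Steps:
$\left(-3481899 - 1956508\right) \left(-135500 + 2654774\right) = \left(-5438407\right) 2519274 = -13700837356518$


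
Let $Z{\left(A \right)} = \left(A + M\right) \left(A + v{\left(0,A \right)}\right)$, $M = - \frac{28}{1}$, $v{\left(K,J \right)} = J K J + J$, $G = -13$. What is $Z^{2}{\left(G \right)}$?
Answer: $1136356$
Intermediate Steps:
$v{\left(K,J \right)} = J + K J^{2}$ ($v{\left(K,J \right)} = K J^{2} + J = J + K J^{2}$)
$M = -28$ ($M = \left(-28\right) 1 = -28$)
$Z{\left(A \right)} = 2 A \left(-28 + A\right)$ ($Z{\left(A \right)} = \left(A - 28\right) \left(A + A \left(1 + A 0\right)\right) = \left(-28 + A\right) \left(A + A \left(1 + 0\right)\right) = \left(-28 + A\right) \left(A + A 1\right) = \left(-28 + A\right) \left(A + A\right) = \left(-28 + A\right) 2 A = 2 A \left(-28 + A\right)$)
$Z^{2}{\left(G \right)} = \left(2 \left(-13\right) \left(-28 - 13\right)\right)^{2} = \left(2 \left(-13\right) \left(-41\right)\right)^{2} = 1066^{2} = 1136356$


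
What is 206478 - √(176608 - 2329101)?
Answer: 206478 - I*√2152493 ≈ 2.0648e+5 - 1467.1*I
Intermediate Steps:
206478 - √(176608 - 2329101) = 206478 - √(-2152493) = 206478 - I*√2152493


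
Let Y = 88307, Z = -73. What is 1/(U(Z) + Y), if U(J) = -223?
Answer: 1/88084 ≈ 1.1353e-5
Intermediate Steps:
1/(U(Z) + Y) = 1/(-223 + 88307) = 1/88084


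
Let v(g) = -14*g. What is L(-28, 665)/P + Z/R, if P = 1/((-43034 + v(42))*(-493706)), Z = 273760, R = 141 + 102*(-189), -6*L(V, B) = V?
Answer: 1923333590072632/19137 ≈ 1.0050e+11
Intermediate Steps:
L(V, B) = -V/6
R = -19137 (R = 141 - 19278 = -19137)
P = 1/21536443132 (P = 1/(-43034 - 14*42*(-493706)) = -1/493706/(-43034 - 588) = -1/493706/(-43622) = -1/43622*(-1/493706) = 1/21536443132 ≈ 4.6433e-11)
L(-28, 665)/P + Z/R = (-1/6*(-28))/(1/21536443132) + 273760/(-19137) = (14/3)*21536443132 + 273760*(-1/19137) = 301510203848/3 - 273760/19137 = 1923333590072632/19137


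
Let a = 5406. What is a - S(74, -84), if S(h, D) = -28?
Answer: 5434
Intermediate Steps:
a - S(74, -84) = 5406 - 1*(-28) = 5406 + 28 = 5434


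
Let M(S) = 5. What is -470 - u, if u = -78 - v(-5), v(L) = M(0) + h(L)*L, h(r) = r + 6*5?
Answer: -512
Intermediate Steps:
h(r) = 30 + r (h(r) = r + 30 = 30 + r)
v(L) = 5 + L*(30 + L) (v(L) = 5 + (30 + L)*L = 5 + L*(30 + L))
u = 42 (u = -78 - (5 - 5*(30 - 5)) = -78 - (5 - 5*25) = -78 - (5 - 125) = -78 - 1*(-120) = -78 + 120 = 42)
-470 - u = -470 - 1*42 = -470 - 42 = -512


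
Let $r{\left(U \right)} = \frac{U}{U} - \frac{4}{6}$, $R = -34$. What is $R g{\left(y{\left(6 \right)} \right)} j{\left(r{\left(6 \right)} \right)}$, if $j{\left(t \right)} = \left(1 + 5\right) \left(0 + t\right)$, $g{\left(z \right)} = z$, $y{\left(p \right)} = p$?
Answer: $-408$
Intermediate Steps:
$r{\left(U \right)} = \frac{1}{3}$ ($r{\left(U \right)} = 1 - \frac{2}{3} = \frac{1}{3}$)
$j{\left(t \right)} = 6 t$
$R g{\left(y{\left(6 \right)} \right)} j{\left(r{\left(6 \right)} \right)} = \left(-34\right) 6 \cdot 6 \cdot \frac{1}{3} = \left(-204\right) 2 = -408$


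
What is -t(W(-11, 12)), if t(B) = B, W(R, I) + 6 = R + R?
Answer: 28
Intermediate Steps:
W(R, I) = -6 + 2*R (W(R, I) = -6 + (R + R) = -6 + 2*R)
-t(W(-11, 12)) = -(-6 + 2*(-11)) = -(-6 - 22) = -1*(-28) = 28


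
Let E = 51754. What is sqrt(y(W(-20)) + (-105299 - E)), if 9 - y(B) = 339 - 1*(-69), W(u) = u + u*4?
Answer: 2*I*sqrt(39363) ≈ 396.8*I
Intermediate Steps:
W(u) = 5*u (W(u) = u + 4*u = 5*u)
y(B) = -399 (y(B) = 9 - (339 - 1*(-69)) = 9 - (339 + 69) = 9 - 1*408 = 9 - 408 = -399)
sqrt(y(W(-20)) + (-105299 - E)) = sqrt(-399 + (-105299 - 1*51754)) = sqrt(-399 + (-105299 - 51754)) = sqrt(-399 - 157053) = sqrt(-157452) = 2*I*sqrt(39363)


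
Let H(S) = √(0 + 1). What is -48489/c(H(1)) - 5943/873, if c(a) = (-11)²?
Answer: -14350000/35211 ≈ -407.54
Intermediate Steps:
H(S) = 1 (H(S) = √1 = 1)
c(a) = 121
-48489/c(H(1)) - 5943/873 = -48489/121 - 5943/873 = -48489*1/121 - 5943*1/873 = -48489/121 - 1981/291 = -14350000/35211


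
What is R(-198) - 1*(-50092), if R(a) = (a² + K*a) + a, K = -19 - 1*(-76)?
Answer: 77812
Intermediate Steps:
K = 57 (K = -19 + 76 = 57)
R(a) = a² + 58*a (R(a) = (a² + 57*a) + a = a² + 58*a)
R(-198) - 1*(-50092) = -198*(58 - 198) - 1*(-50092) = -198*(-140) + 50092 = 27720 + 50092 = 77812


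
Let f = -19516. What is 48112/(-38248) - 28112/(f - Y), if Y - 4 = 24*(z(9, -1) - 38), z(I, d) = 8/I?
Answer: 599107/2385719 ≈ 0.25112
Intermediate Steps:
Y = -2660/3 (Y = 4 + 24*(8/9 - 38) = 4 + 24*(-334/9) = 4 - 2672/3 = -2660/3 ≈ -886.67)
48112/(-38248) - 28112/(f - Y) = 48112/(-38248) - 28112/(-19516 - 1*(-2660/3)) = 48112*(-1/38248) - 28112/(-19516 + 2660/3) = -6014/4781 - 28112/(-55888/3) = -6014/4781 - 28112*(-3/55888) = -6014/4781 + 753/499 = 599107/2385719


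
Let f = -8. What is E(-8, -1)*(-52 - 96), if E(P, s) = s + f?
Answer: 1332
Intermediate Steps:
E(P, s) = -8 + s (E(P, s) = s - 8 = -8 + s)
E(-8, -1)*(-52 - 96) = (-8 - 1)*(-52 - 96) = -9*(-148) = 1332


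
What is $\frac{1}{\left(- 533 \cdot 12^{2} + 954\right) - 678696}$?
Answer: $- \frac{1}{754494} \approx -1.3254 \cdot 10^{-6}$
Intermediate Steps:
$\frac{1}{\left(- 533 \cdot 12^{2} + 954\right) - 678696} = \frac{1}{\left(\left(-533\right) 144 + 954\right) - 678696} = \frac{1}{\left(-76752 + 954\right) - 678696} = \frac{1}{-75798 - 678696} = \frac{1}{-754494} = - \frac{1}{754494}$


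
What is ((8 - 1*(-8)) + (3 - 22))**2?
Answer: 9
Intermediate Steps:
((8 - 1*(-8)) + (3 - 22))**2 = ((8 + 8) - 19)**2 = (16 - 19)**2 = (-3)**2 = 9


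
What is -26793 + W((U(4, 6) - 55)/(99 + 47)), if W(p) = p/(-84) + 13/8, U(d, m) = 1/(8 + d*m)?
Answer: -10514219777/392448 ≈ -26791.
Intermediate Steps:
W(p) = 13/8 - p/84 (W(p) = p*(-1/84) + 13*(⅛) = -p/84 + 13/8 = 13/8 - p/84)
-26793 + W((U(4, 6) - 55)/(99 + 47)) = -26793 + (13/8 - (1/(8 + 4*6) - 55)/(84*(99 + 47))) = -26793 + (13/8 - (1/(8 + 24) - 55)/(84*146)) = -26793 + (13/8 - (1/32 - 55)/(84*146)) = -26793 + (13/8 - (-1759)/(2688*146)) = -26793 + (13/8 - 1/84*(-1759/4672)) = -26793 + (13/8 + 1759/392448) = -26793 + 639487/392448 = -10514219777/392448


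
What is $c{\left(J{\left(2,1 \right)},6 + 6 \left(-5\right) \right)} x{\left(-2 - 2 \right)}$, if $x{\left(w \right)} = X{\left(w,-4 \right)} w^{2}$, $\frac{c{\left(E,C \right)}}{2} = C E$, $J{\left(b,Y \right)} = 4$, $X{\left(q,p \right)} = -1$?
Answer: $3072$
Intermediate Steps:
$c{\left(E,C \right)} = 2 C E$
$x{\left(w \right)} = - w^{2}$
$c{\left(J{\left(2,1 \right)},6 + 6 \left(-5\right) \right)} x{\left(-2 - 2 \right)} = 2 \left(6 + 6 \left(-5\right)\right) 4 \left(- \left(-2 - 2\right)^{2}\right) = 2 \left(6 - 30\right) 4 \left(- \left(-2 - 2\right)^{2}\right) = 2 \left(-24\right) 4 \left(- \left(-4\right)^{2}\right) = - 192 \left(\left(-1\right) 16\right) = \left(-192\right) \left(-16\right) = 3072$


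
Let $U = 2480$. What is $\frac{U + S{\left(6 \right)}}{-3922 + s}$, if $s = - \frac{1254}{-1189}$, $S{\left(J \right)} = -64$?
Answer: $- \frac{718156}{1165501} \approx -0.61618$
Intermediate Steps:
$s = \frac{1254}{1189}$ ($s = \left(-1254\right) \left(- \frac{1}{1189}\right) = \frac{1254}{1189} \approx 1.0547$)
$\frac{U + S{\left(6 \right)}}{-3922 + s} = \frac{2480 - 64}{-3922 + \frac{1254}{1189}} = \frac{2416}{- \frac{4662004}{1189}} = 2416 \left(- \frac{1189}{4662004}\right) = - \frac{718156}{1165501}$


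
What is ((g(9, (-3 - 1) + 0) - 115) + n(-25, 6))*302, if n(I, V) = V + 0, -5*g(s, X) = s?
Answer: -167308/5 ≈ -33462.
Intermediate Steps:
g(s, X) = -s/5
n(I, V) = V
((g(9, (-3 - 1) + 0) - 115) + n(-25, 6))*302 = ((-1/5*9 - 115) + 6)*302 = ((-9/5 - 115) + 6)*302 = (-584/5 + 6)*302 = -554/5*302 = -167308/5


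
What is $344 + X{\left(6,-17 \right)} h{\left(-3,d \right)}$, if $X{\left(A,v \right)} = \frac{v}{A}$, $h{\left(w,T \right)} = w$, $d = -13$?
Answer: $\frac{705}{2} \approx 352.5$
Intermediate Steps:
$X{\left(A,v \right)} = \frac{v}{A}$
$344 + X{\left(6,-17 \right)} h{\left(-3,d \right)} = 344 + - \frac{17}{6} \left(-3\right) = 344 + \left(-17\right) \frac{1}{6} \left(-3\right) = 344 - - \frac{17}{2} = 344 + \frac{17}{2} = \frac{705}{2}$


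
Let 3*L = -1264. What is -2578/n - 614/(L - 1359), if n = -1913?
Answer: 17292844/10217333 ≈ 1.6925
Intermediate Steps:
L = -1264/3 (L = (⅓)*(-1264) = -1264/3 ≈ -421.33)
-2578/n - 614/(L - 1359) = -2578/(-1913) - 614/(-1264/3 - 1359) = -2578*(-1/1913) - 614/(-5341/3) = 2578/1913 - 614*(-3/5341) = 2578/1913 + 1842/5341 = 17292844/10217333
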